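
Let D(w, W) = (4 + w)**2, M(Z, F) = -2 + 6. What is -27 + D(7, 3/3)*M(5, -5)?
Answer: 457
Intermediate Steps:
M(Z, F) = 4
-27 + D(7, 3/3)*M(5, -5) = -27 + (4 + 7)**2*4 = -27 + 11**2*4 = -27 + 121*4 = -27 + 484 = 457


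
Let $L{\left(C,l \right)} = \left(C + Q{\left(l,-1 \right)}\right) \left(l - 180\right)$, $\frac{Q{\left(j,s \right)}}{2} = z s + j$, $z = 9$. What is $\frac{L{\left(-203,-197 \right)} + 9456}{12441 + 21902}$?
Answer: $\frac{241311}{34343} \approx 7.0265$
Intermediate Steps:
$Q{\left(j,s \right)} = 2 j + 18 s$ ($Q{\left(j,s \right)} = 2 \left(9 s + j\right) = 2 \left(j + 9 s\right) = 2 j + 18 s$)
$L{\left(C,l \right)} = \left(-180 + l\right) \left(-18 + C + 2 l\right)$ ($L{\left(C,l \right)} = \left(C + \left(2 l + 18 \left(-1\right)\right)\right) \left(l - 180\right) = \left(C + \left(2 l - 18\right)\right) \left(-180 + l\right) = \left(C + \left(-18 + 2 l\right)\right) \left(-180 + l\right) = \left(-18 + C + 2 l\right) \left(-180 + l\right) = \left(-180 + l\right) \left(-18 + C + 2 l\right)$)
$\frac{L{\left(-203,-197 \right)} + 9456}{12441 + 21902} = \frac{\left(3240 - -74466 - -36540 + 2 \left(-197\right)^{2} - -39991\right) + 9456}{12441 + 21902} = \frac{\left(3240 + 74466 + 36540 + 2 \cdot 38809 + 39991\right) + 9456}{34343} = \left(\left(3240 + 74466 + 36540 + 77618 + 39991\right) + 9456\right) \frac{1}{34343} = \left(231855 + 9456\right) \frac{1}{34343} = 241311 \cdot \frac{1}{34343} = \frac{241311}{34343}$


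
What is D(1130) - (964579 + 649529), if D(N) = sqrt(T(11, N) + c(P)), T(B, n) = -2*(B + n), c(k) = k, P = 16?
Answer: -1614108 + I*sqrt(2266) ≈ -1.6141e+6 + 47.603*I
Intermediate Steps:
T(B, n) = -2*B - 2*n
D(N) = sqrt(-6 - 2*N) (D(N) = sqrt((-2*11 - 2*N) + 16) = sqrt((-22 - 2*N) + 16) = sqrt(-6 - 2*N))
D(1130) - (964579 + 649529) = sqrt(-6 - 2*1130) - (964579 + 649529) = sqrt(-6 - 2260) - 1*1614108 = sqrt(-2266) - 1614108 = I*sqrt(2266) - 1614108 = -1614108 + I*sqrt(2266)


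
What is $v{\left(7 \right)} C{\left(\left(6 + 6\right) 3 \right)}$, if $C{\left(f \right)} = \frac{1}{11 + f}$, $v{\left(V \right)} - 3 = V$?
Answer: $\frac{10}{47} \approx 0.21277$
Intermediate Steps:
$v{\left(V \right)} = 3 + V$
$v{\left(7 \right)} C{\left(\left(6 + 6\right) 3 \right)} = \frac{3 + 7}{11 + \left(6 + 6\right) 3} = \frac{10}{11 + 12 \cdot 3} = \frac{10}{11 + 36} = \frac{10}{47}$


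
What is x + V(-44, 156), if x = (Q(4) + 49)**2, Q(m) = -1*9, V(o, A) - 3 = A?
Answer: 1759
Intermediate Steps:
V(o, A) = 3 + A
Q(m) = -9
x = 1600 (x = (-9 + 49)**2 = 40**2 = 1600)
x + V(-44, 156) = 1600 + (3 + 156) = 1600 + 159 = 1759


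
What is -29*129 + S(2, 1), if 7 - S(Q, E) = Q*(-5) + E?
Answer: -3725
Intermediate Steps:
S(Q, E) = 7 - E + 5*Q (S(Q, E) = 7 - (Q*(-5) + E) = 7 - (-5*Q + E) = 7 - (E - 5*Q) = 7 + (-E + 5*Q) = 7 - E + 5*Q)
-29*129 + S(2, 1) = -29*129 + (7 - 1*1 + 5*2) = -3741 + (7 - 1 + 10) = -3741 + 16 = -3725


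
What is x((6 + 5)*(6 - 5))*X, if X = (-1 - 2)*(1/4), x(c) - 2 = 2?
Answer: -3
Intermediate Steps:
x(c) = 4 (x(c) = 2 + 2 = 4)
X = -¾ (X = -3/4 = -3*¼ = -¾ ≈ -0.75000)
x((6 + 5)*(6 - 5))*X = 4*(-¾) = -3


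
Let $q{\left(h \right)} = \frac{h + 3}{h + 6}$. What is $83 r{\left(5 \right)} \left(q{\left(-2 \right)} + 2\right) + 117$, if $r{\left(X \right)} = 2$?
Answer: $\frac{981}{2} \approx 490.5$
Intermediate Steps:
$q{\left(h \right)} = \frac{3 + h}{6 + h}$
$83 r{\left(5 \right)} \left(q{\left(-2 \right)} + 2\right) + 117 = 83 \cdot 2 \left(\frac{3 - 2}{6 - 2} + 2\right) + 117 = 83 \cdot 2 \left(\frac{1}{4} \cdot 1 + 2\right) + 117 = 83 \cdot 2 \left(\frac{1}{4} + 2\right) + 117 = 83 \cdot 2 \cdot \frac{9}{4} + 117 = 83 \cdot \frac{9}{2} + 117 = \frac{747}{2} + 117 = \frac{981}{2}$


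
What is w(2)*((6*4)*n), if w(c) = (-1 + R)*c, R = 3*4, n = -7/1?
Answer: -3696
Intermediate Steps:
n = -7 (n = -7*1 = -7)
R = 12
w(c) = 11*c (w(c) = (-1 + 12)*c = 11*c)
w(2)*((6*4)*n) = (11*2)*((6*4)*(-7)) = 22*(24*(-7)) = 22*(-168) = -3696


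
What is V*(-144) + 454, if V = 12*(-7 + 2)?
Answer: 9094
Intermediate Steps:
V = -60 (V = 12*(-5) = -60)
V*(-144) + 454 = -60*(-144) + 454 = 8640 + 454 = 9094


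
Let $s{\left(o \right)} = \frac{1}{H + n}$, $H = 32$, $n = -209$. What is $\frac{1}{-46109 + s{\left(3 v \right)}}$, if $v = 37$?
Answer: $- \frac{177}{8161294} \approx -2.1688 \cdot 10^{-5}$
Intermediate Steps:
$s{\left(o \right)} = - \frac{1}{177}$ ($s{\left(o \right)} = \frac{1}{32 - 209} = \frac{1}{-177} = - \frac{1}{177}$)
$\frac{1}{-46109 + s{\left(3 v \right)}} = \frac{1}{-46109 - \frac{1}{177}} = \frac{1}{- \frac{8161294}{177}} = - \frac{177}{8161294}$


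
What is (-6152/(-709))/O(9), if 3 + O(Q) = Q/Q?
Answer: -3076/709 ≈ -4.3385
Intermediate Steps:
O(Q) = -2 (O(Q) = -3 + Q/Q = -3 + 1 = -2)
(-6152/(-709))/O(9) = -6152/(-709)/(-2) = -6152*(-1/709)*(-1/2) = (6152/709)*(-1/2) = -3076/709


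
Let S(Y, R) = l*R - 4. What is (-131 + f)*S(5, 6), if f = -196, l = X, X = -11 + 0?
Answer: 22890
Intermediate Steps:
X = -11
l = -11
S(Y, R) = -4 - 11*R (S(Y, R) = -11*R - 4 = -4 - 11*R)
(-131 + f)*S(5, 6) = (-131 - 196)*(-4 - 11*6) = -327*(-4 - 66) = -327*(-70) = 22890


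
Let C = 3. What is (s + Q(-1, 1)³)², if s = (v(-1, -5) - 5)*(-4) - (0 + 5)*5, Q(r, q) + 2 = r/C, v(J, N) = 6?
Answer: 1267876/729 ≈ 1739.2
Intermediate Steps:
Q(r, q) = -2 + r/3
s = -29 (s = (6 - 5)*(-4) - (0 + 5)*5 = 1*(-4) - 5*5 = -4 - 1*25 = -4 - 25 = -29)
(s + Q(-1, 1)³)² = (-29 + (-2 + (⅓)*(-1))³)² = (-29 + (-2 - ⅓)³)² = (-29 + (-7/3)³)² = (-29 - 343/27)² = (-1126/27)² = 1267876/729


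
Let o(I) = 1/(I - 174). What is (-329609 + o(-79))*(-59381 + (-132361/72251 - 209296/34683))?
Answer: 4136793934460550369632/211329334183 ≈ 1.9575e+10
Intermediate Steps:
o(I) = 1/(-174 + I)
(-329609 + o(-79))*(-59381 + (-132361/72251 - 209296/34683)) = (-329609 + 1/(-174 - 79))*(-59381 + (-132361/72251 - 209296/34683)) = (-329609 + 1/(-253))*(-59381 + (-132361*1/72251 - 209296*1/34683)) = (-329609 - 1/253)*(-59381 + (-132361/72251 - 209296/34683)) = -83391078*(-59381 - 19712521859/2505881433)/253 = -83391078/253*(-148821457894832/2505881433) = 4136793934460550369632/211329334183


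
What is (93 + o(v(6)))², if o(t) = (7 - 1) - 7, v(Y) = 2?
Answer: 8464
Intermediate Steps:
o(t) = -1 (o(t) = 6 - 7 = -1)
(93 + o(v(6)))² = (93 - 1)² = 92² = 8464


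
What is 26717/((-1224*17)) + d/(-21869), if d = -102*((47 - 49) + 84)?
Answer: -410235961/455050152 ≈ -0.90152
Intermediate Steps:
d = -8364 (d = -102*(-2 + 84) = -102*82 = -8364)
26717/((-1224*17)) + d/(-21869) = 26717/((-1224*17)) - 8364/(-21869) = 26717/(-20808) - 8364*(-1/21869) = 26717*(-1/20808) + 8364/21869 = -26717/20808 + 8364/21869 = -410235961/455050152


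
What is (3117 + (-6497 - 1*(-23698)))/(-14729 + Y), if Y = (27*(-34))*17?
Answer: -20318/30335 ≈ -0.66979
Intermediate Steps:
Y = -15606 (Y = -918*17 = -15606)
(3117 + (-6497 - 1*(-23698)))/(-14729 + Y) = (3117 + (-6497 - 1*(-23698)))/(-14729 - 15606) = (3117 + (-6497 + 23698))/(-30335) = (3117 + 17201)*(-1/30335) = 20318*(-1/30335) = -20318/30335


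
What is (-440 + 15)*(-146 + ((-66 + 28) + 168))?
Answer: 6800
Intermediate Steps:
(-440 + 15)*(-146 + ((-66 + 28) + 168)) = -425*(-146 + (-38 + 168)) = -425*(-146 + 130) = -425*(-16) = 6800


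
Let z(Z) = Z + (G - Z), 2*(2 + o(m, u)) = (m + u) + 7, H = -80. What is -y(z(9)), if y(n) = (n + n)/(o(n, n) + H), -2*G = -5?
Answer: 5/76 ≈ 0.065789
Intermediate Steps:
G = 5/2 (G = -½*(-5) = 5/2 ≈ 2.5000)
o(m, u) = 3/2 + m/2 + u/2 (o(m, u) = -2 + ((m + u) + 7)/2 = -2 + (7 + m + u)/2 = -2 + (7/2 + m/2 + u/2) = 3/2 + m/2 + u/2)
z(Z) = 5/2 (z(Z) = Z + (5/2 - Z) = 5/2)
y(n) = 2*n/(-157/2 + n) (y(n) = (n + n)/((3/2 + n/2 + n/2) - 80) = (2*n)/((3/2 + n) - 80) = (2*n)/(-157/2 + n) = 2*n/(-157/2 + n))
-y(z(9)) = -4*5/(2*(-157 + 2*(5/2))) = -4*5/(2*(-157 + 5)) = -4*5/(2*(-152)) = -4*5*(-1)/(2*152) = -1*(-5/76) = 5/76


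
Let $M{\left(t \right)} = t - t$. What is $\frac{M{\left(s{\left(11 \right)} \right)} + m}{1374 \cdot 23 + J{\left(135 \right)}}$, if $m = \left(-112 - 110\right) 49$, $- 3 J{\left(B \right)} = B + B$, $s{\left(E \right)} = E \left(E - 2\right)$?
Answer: $- \frac{1813}{5252} \approx -0.3452$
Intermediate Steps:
$s{\left(E \right)} = E \left(-2 + E\right)$
$J{\left(B \right)} = - \frac{2 B}{3}$ ($J{\left(B \right)} = - \frac{B + B}{3} = - \frac{2 B}{3}$)
$M{\left(t \right)} = 0$
$m = -10878$ ($m = \left(-222\right) 49 = -10878$)
$\frac{M{\left(s{\left(11 \right)} \right)} + m}{1374 \cdot 23 + J{\left(135 \right)}} = \frac{0 - 10878}{1374 \cdot 23 - 90} = - \frac{10878}{31602 - 90} = - \frac{10878}{31512} = \left(-10878\right) \frac{1}{31512} = - \frac{1813}{5252}$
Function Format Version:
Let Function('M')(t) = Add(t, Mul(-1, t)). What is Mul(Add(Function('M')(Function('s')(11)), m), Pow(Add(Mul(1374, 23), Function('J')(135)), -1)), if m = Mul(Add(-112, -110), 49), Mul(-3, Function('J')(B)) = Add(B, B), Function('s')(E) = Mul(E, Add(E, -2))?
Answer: Rational(-1813, 5252) ≈ -0.34520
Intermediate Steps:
Function('s')(E) = Mul(E, Add(-2, E))
Function('J')(B) = Mul(Rational(-2, 3), B) (Function('J')(B) = Mul(Rational(-1, 3), Add(B, B)) = Mul(Rational(-1, 3), Mul(2, B)) = Mul(Rational(-2, 3), B))
Function('M')(t) = 0
m = -10878 (m = Mul(-222, 49) = -10878)
Mul(Add(Function('M')(Function('s')(11)), m), Pow(Add(Mul(1374, 23), Function('J')(135)), -1)) = Mul(Add(0, -10878), Pow(Add(Mul(1374, 23), Mul(Rational(-2, 3), 135)), -1)) = Mul(-10878, Pow(Add(31602, -90), -1)) = Mul(-10878, Pow(31512, -1)) = Mul(-10878, Rational(1, 31512)) = Rational(-1813, 5252)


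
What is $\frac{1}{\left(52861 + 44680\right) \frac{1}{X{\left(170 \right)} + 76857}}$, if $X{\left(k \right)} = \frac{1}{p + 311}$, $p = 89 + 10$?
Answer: $\frac{31511371}{39991810} \approx 0.78795$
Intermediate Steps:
$p = 99$
$X{\left(k \right)} = \frac{1}{410}$ ($X{\left(k \right)} = \frac{1}{99 + 311} = \frac{1}{410}$)
$\frac{1}{\left(52861 + 44680\right) \frac{1}{X{\left(170 \right)} + 76857}} = \frac{1}{\left(52861 + 44680\right) \frac{1}{\frac{1}{410} + 76857}} = \frac{1}{97541 \frac{1}{\frac{31511371}{410}}} = \frac{1}{97541 \cdot \frac{410}{31511371}} = \frac{1}{97541} \cdot \frac{31511371}{410} = \frac{31511371}{39991810}$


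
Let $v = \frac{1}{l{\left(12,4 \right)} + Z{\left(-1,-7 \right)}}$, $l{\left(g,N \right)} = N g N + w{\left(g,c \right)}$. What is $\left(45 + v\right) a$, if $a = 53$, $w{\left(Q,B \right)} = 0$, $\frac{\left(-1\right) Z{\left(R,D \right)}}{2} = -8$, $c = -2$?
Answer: $\frac{496133}{208} \approx 2385.3$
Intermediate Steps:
$Z{\left(R,D \right)} = 16$ ($Z{\left(R,D \right)} = \left(-2\right) \left(-8\right) = 16$)
$l{\left(g,N \right)} = g N^{2}$ ($l{\left(g,N \right)} = N g N + 0 = g N^{2} + 0 = g N^{2}$)
$v = \frac{1}{208}$ ($v = \frac{1}{12 \cdot 4^{2} + 16} = \frac{1}{12 \cdot 16 + 16} = \frac{1}{192 + 16} = \frac{1}{208} \approx 0.0048077$)
$\left(45 + v\right) a = \left(45 + \frac{1}{208}\right) 53 = \frac{9361}{208} \cdot 53 = \frac{496133}{208}$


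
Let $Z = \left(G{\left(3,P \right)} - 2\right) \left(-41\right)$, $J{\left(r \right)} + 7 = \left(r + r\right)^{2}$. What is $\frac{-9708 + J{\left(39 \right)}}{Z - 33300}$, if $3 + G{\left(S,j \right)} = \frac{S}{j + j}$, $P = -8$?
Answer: $\frac{58096}{529397} \approx 0.10974$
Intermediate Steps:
$G{\left(S,j \right)} = -3 + \frac{S}{2 j}$ ($G{\left(S,j \right)} = -3 + \frac{S}{j + j} = -3 + \frac{S}{2 j}$)
$J{\left(r \right)} = -7 + 4 r^{2}$ ($J{\left(r \right)} = -7 + \left(r + r\right)^{2} = -7 + \left(2 r\right)^{2} = -7 + 4 r^{2}$)
$Z = \frac{3403}{16}$ ($Z = \left(\left(-3 + \frac{1}{2} \cdot 3 \frac{1}{-8}\right) - 2\right) \left(-41\right) = \left(\left(-3 + \frac{1}{2} \cdot 3 \left(- \frac{1}{8}\right)\right) - 2\right) \left(-41\right) = \left(\left(-3 - \frac{3}{16}\right) - 2\right) \left(-41\right) = \left(- \frac{51}{16} - 2\right) \left(-41\right) = \left(- \frac{83}{16}\right) \left(-41\right) = \frac{3403}{16} \approx 212.69$)
$\frac{-9708 + J{\left(39 \right)}}{Z - 33300} = \frac{-9708 - \left(7 - 4 \cdot 39^{2}\right)}{\frac{3403}{16} - 33300} = \frac{-9708 + \left(-7 + 4 \cdot 1521\right)}{- \frac{529397}{16}} = \left(-9708 + \left(-7 + 6084\right)\right) \left(- \frac{16}{529397}\right) = \left(-9708 + 6077\right) \left(- \frac{16}{529397}\right) = \left(-3631\right) \left(- \frac{16}{529397}\right) = \frac{58096}{529397}$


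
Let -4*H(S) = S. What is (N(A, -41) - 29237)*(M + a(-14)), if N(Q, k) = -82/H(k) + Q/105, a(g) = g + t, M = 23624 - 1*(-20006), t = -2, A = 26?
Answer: -44641822062/35 ≈ -1.2755e+9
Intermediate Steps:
H(S) = -S/4
M = 43630 (M = 23624 + 20006 = 43630)
a(g) = -2 + g (a(g) = g - 2 = -2 + g)
N(Q, k) = 328/k + Q/105 (N(Q, k) = -82*(-4/k) + Q/105 = -(-328)/k + Q*(1/105) = 328/k + Q/105)
(N(A, -41) - 29237)*(M + a(-14)) = ((328/(-41) + (1/105)*26) - 29237)*(43630 + (-2 - 14)) = ((328*(-1/41) + 26/105) - 29237)*(43630 - 16) = ((-8 + 26/105) - 29237)*43614 = (-814/105 - 29237)*43614 = -3070699/105*43614 = -44641822062/35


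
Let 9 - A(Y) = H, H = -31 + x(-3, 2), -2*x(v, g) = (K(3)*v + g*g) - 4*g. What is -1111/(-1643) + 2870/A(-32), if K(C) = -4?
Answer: 2382147/36146 ≈ 65.903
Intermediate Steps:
x(v, g) = 2*g + 2*v - g²/2 (x(v, g) = -((-4*v + g*g) - 4*g)/2 = -((-4*v + g²) - 4*g)/2 = -((g² - 4*v) - 4*g)/2 = -(g² - 4*g - 4*v)/2 = 2*g + 2*v - g²/2)
H = -35 (H = -31 + (2*2 + 2*(-3) - ½*2²) = -31 + (4 - 6 - ½*4) = -31 + (4 - 6 - 2) = -31 - 4 = -35)
A(Y) = 44 (A(Y) = 9 - 1*(-35) = 9 + 35 = 44)
-1111/(-1643) + 2870/A(-32) = -1111/(-1643) + 2870/44 = -1111*(-1/1643) + 2870*(1/44) = 1111/1643 + 1435/22 = 2382147/36146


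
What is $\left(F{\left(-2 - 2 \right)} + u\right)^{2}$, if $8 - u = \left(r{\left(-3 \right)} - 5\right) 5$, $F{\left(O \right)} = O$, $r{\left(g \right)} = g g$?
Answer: $256$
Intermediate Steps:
$r{\left(g \right)} = g^{2}$
$u = -12$ ($u = 8 - \left(\left(-3\right)^{2} - 5\right) 5 = 8 - \left(9 - 5\right) 5 = 8 - 4 \cdot 5 = 8 - 20 = -12$)
$\left(F{\left(-2 - 2 \right)} + u\right)^{2} = \left(\left(-2 - 2\right) - 12\right)^{2} = \left(-4 - 12\right)^{2} = \left(-16\right)^{2} = 256$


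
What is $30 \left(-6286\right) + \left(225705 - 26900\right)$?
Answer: $10225$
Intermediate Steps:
$30 \left(-6286\right) + \left(225705 - 26900\right) = -188580 + 198805 = 10225$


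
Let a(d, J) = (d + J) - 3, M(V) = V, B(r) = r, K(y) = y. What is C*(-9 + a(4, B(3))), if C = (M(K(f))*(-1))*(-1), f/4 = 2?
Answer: -40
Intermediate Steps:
f = 8 (f = 4*2 = 8)
a(d, J) = -3 + J + d (a(d, J) = (J + d) - 3 = -3 + J + d)
C = 8 (C = (8*(-1))*(-1) = -8*(-1) = 8)
C*(-9 + a(4, B(3))) = 8*(-9 + (-3 + 3 + 4)) = 8*(-9 + 4) = 8*(-5) = -40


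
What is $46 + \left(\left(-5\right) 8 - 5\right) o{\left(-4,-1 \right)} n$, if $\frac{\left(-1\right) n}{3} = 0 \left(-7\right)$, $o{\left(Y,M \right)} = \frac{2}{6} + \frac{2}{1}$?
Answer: $46$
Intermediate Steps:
$o{\left(Y,M \right)} = \frac{7}{3}$ ($o{\left(Y,M \right)} = 2 \cdot \frac{1}{6} + 2 \cdot 1 = \frac{1}{3} + 2 = \frac{7}{3}$)
$n = 0$ ($n = - 3 \cdot 0 \left(-7\right) = \left(-3\right) 0 = 0$)
$46 + \left(\left(-5\right) 8 - 5\right) o{\left(-4,-1 \right)} n = 46 + \left(\left(-5\right) 8 - 5\right) \frac{7}{3} \cdot 0 = 46 + \left(-40 - 5\right) 0 = 46 - 0 = 46 + 0 = 46$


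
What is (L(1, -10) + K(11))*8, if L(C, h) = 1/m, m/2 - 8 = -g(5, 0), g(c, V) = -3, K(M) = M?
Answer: 972/11 ≈ 88.364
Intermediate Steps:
m = 22 (m = 16 + 2*(-1*(-3)) = 16 + 2*3 = 16 + 6 = 22)
L(C, h) = 1/22
(L(1, -10) + K(11))*8 = (1/22 + 11)*8 = (243/22)*8 = 972/11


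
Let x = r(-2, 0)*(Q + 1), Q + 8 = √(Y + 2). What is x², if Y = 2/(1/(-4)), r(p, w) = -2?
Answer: 172 - 56*I*√6 ≈ 172.0 - 137.17*I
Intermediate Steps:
Y = -8 (Y = 2/(-¼) = 2*(-4) = -8)
Q = -8 + I*√6 (Q = -8 + √(-8 + 2) = -8 + √(-6) = -8 + I*√6 ≈ -8.0 + 2.4495*I)
x = 14 - 2*I*√6 (x = -2*((-8 + I*√6) + 1) = -2*(-7 + I*√6) = 14 - 2*I*√6 ≈ 14.0 - 4.899*I)
x² = (14 - 2*I*√6)²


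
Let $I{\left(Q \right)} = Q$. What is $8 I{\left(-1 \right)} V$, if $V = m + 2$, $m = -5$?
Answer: $24$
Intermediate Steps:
$V = -3$ ($V = -5 + 2 = -3$)
$8 I{\left(-1 \right)} V = 8 \left(-1\right) \left(-3\right) = \left(-8\right) \left(-3\right) = 24$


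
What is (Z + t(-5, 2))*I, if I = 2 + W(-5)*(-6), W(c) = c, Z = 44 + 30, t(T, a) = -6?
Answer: 2176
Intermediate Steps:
Z = 74
I = 32 (I = 2 - 5*(-6) = 2 + 30 = 32)
(Z + t(-5, 2))*I = (74 - 6)*32 = 68*32 = 2176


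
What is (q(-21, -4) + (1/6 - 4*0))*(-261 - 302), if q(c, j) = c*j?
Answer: -284315/6 ≈ -47386.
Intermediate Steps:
(q(-21, -4) + (1/6 - 4*0))*(-261 - 302) = (-21*(-4) + (1/6 - 4*0))*(-261 - 302) = (84 + (⅙ + 0))*(-563) = (84 + ⅙)*(-563) = (505/6)*(-563) = -284315/6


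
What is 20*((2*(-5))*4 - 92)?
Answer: -2640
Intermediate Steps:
20*((2*(-5))*4 - 92) = 20*(-10*4 - 92) = 20*(-40 - 92) = 20*(-132) = -2640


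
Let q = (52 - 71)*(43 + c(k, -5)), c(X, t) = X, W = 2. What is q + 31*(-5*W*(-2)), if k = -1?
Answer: -178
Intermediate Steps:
q = -798 (q = (52 - 71)*(43 - 1) = -19*42 = -798)
q + 31*(-5*W*(-2)) = -798 + 31*(-5*2*(-2)) = -798 + 31*(-10*(-2)) = -798 + 31*20 = -798 + 620 = -178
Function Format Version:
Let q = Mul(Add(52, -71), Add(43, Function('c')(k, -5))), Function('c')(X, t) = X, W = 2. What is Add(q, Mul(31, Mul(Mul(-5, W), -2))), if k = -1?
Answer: -178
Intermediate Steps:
q = -798 (q = Mul(Add(52, -71), Add(43, -1)) = Mul(-19, 42) = -798)
Add(q, Mul(31, Mul(Mul(-5, W), -2))) = Add(-798, Mul(31, Mul(Mul(-5, 2), -2))) = Add(-798, Mul(31, Mul(-10, -2))) = Add(-798, Mul(31, 20)) = Add(-798, 620) = -178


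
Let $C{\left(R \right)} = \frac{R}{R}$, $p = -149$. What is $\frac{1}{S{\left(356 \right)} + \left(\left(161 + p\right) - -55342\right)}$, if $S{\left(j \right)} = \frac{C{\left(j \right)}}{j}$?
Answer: $\frac{356}{19706025} \approx 1.8066 \cdot 10^{-5}$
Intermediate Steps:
$C{\left(R \right)} = 1$
$S{\left(j \right)} = \frac{1}{j}$ ($S{\left(j \right)} = 1 \frac{1}{j} = \frac{1}{j}$)
$\frac{1}{S{\left(356 \right)} + \left(\left(161 + p\right) - -55342\right)} = \frac{1}{\frac{1}{356} + \left(\left(161 - 149\right) - -55342\right)} = \frac{1}{\frac{1}{356} + \left(12 + 55342\right)} = \frac{1}{\frac{1}{356} + 55354} = \frac{1}{\frac{19706025}{356}} = \frac{356}{19706025}$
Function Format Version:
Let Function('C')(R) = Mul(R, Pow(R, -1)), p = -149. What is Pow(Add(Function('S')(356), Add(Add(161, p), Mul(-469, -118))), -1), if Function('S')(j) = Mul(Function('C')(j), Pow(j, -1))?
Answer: Rational(356, 19706025) ≈ 1.8066e-5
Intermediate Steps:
Function('C')(R) = 1
Function('S')(j) = Pow(j, -1) (Function('S')(j) = Mul(1, Pow(j, -1)) = Pow(j, -1))
Pow(Add(Function('S')(356), Add(Add(161, p), Mul(-469, -118))), -1) = Pow(Add(Pow(356, -1), Add(Add(161, -149), Mul(-469, -118))), -1) = Pow(Add(Rational(1, 356), Add(12, 55342)), -1) = Pow(Add(Rational(1, 356), 55354), -1) = Pow(Rational(19706025, 356), -1) = Rational(356, 19706025)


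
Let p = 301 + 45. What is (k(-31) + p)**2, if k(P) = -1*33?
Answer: 97969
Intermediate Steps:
p = 346
k(P) = -33
(k(-31) + p)**2 = (-33 + 346)**2 = 313**2 = 97969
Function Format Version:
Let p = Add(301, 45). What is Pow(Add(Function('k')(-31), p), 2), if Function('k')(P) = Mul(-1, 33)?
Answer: 97969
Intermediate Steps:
p = 346
Function('k')(P) = -33
Pow(Add(Function('k')(-31), p), 2) = Pow(Add(-33, 346), 2) = Pow(313, 2) = 97969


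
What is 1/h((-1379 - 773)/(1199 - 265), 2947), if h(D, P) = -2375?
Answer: -1/2375 ≈ -0.00042105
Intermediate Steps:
1/h((-1379 - 773)/(1199 - 265), 2947) = 1/(-2375) = -1/2375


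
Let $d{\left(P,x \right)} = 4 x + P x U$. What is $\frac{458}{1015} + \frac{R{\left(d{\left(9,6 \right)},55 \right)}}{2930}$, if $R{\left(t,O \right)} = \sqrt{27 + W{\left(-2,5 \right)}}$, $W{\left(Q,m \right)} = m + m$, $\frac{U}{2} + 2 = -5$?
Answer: $\frac{458}{1015} + \frac{\sqrt{37}}{2930} \approx 0.45331$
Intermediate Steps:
$U = -14$ ($U = -4 + 2 \left(-5\right) = -4 - 10 = -14$)
$W{\left(Q,m \right)} = 2 m$
$d{\left(P,x \right)} = 4 x - 14 P x$ ($d{\left(P,x \right)} = 4 x + P x \left(-14\right) = 4 x - 14 P x$)
$R{\left(t,O \right)} = \sqrt{37}$ ($R{\left(t,O \right)} = \sqrt{27 + 2 \cdot 5} = \sqrt{27 + 10} = \sqrt{37}$)
$\frac{458}{1015} + \frac{R{\left(d{\left(9,6 \right)},55 \right)}}{2930} = \frac{458}{1015} + \frac{\sqrt{37}}{2930}$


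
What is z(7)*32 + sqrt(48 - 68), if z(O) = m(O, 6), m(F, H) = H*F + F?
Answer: 1568 + 2*I*sqrt(5) ≈ 1568.0 + 4.4721*I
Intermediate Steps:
m(F, H) = F + F*H (m(F, H) = F*H + F = F + F*H)
z(O) = 7*O (z(O) = O*(1 + 6) = O*7 = 7*O)
z(7)*32 + sqrt(48 - 68) = (7*7)*32 + sqrt(48 - 68) = 49*32 + sqrt(-20) = 1568 + 2*I*sqrt(5)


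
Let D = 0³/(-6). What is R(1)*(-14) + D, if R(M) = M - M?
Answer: 0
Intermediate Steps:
R(M) = 0
D = 0 (D = 0*(-⅙) = 0)
R(1)*(-14) + D = 0*(-14) + 0 = 0 + 0 = 0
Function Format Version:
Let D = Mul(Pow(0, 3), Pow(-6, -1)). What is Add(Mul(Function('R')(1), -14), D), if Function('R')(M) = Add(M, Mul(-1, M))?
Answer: 0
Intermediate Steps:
Function('R')(M) = 0
D = 0 (D = Mul(0, Rational(-1, 6)) = 0)
Add(Mul(Function('R')(1), -14), D) = Add(Mul(0, -14), 0) = Add(0, 0) = 0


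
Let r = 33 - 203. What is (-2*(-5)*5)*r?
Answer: -8500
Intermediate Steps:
r = -170
(-2*(-5)*5)*r = (-2*(-5)*5)*(-170) = (10*5)*(-170) = 50*(-170) = -8500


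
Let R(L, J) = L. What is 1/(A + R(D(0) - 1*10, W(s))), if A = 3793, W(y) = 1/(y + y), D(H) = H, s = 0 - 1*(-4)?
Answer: 1/3783 ≈ 0.00026434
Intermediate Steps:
s = 4 (s = 0 + 4 = 4)
W(y) = 1/(2*y)
1/(A + R(D(0) - 1*10, W(s))) = 1/(3793 + (0 - 1*10)) = 1/(3793 + (0 - 10)) = 1/(3793 - 10) = 1/3783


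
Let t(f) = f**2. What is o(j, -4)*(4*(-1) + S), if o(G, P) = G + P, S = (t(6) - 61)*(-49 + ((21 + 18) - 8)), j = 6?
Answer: 892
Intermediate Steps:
S = 450 (S = (6**2 - 61)*(-49 + ((21 + 18) - 8)) = (36 - 61)*(-49 + (39 - 8)) = -25*(-49 + 31) = -25*(-18) = 450)
o(j, -4)*(4*(-1) + S) = (6 - 4)*(4*(-1) + 450) = 2*(-4 + 450) = 2*446 = 892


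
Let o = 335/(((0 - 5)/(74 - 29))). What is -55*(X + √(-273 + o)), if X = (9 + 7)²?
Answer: -14080 - 110*I*√822 ≈ -14080.0 - 3153.8*I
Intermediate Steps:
o = -3015 (o = 335/((-5/45)) = 335/((-5*1/45)) = 335/(-⅑) = 335*(-9) = -3015)
X = 256 (X = 16² = 256)
-55*(X + √(-273 + o)) = -55*(256 + √(-273 - 3015)) = -55*(256 + √(-3288)) = -55*(256 + 2*I*√822) = -14080 - 110*I*√822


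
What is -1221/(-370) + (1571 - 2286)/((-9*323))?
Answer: 103081/29070 ≈ 3.5460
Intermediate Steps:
-1221/(-370) + (1571 - 2286)/((-9*323)) = -1221*(-1/370) - 715/(-2907) = 33/10 - 715*(-1/2907) = 33/10 + 715/2907 = 103081/29070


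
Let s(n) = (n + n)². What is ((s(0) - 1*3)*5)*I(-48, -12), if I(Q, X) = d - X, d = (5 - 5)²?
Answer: -180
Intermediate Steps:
s(n) = 4*n² (s(n) = (2*n)² = 4*n²)
d = 0 (d = 0² = 0)
I(Q, X) = -X (I(Q, X) = 0 - X = -X)
((s(0) - 1*3)*5)*I(-48, -12) = ((4*0² - 1*3)*5)*(-1*(-12)) = ((4*0 - 3)*5)*12 = ((0 - 3)*5)*12 = -3*5*12 = -15*12 = -180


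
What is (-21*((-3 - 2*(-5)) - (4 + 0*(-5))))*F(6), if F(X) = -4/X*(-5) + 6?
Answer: -588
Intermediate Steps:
F(X) = 6 + 20/X (F(X) = 20/X + 6 = 6 + 20/X)
(-21*((-3 - 2*(-5)) - (4 + 0*(-5))))*F(6) = (-21*((-3 - 2*(-5)) - (4 + 0*(-5))))*(6 + 20/6) = (-21*((-3 + 10) - (4 + 0)))*(6 + 20*(⅙)) = (-21*(7 - 1*4))*(6 + 10/3) = -21*(7 - 4)*(28/3) = -21*3*(28/3) = -63*28/3 = -588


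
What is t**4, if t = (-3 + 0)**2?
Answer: 6561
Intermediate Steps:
t = 9 (t = (-3)**2 = 9)
t**4 = 9**4 = 6561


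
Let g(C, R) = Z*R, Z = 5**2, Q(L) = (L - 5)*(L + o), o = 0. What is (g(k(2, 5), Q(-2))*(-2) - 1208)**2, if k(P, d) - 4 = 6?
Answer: 3640464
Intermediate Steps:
Q(L) = L*(-5 + L) (Q(L) = (L - 5)*(L + 0) = (-5 + L)*L = L*(-5 + L))
k(P, d) = 10 (k(P, d) = 4 + 6 = 10)
Z = 25
g(C, R) = 25*R
(g(k(2, 5), Q(-2))*(-2) - 1208)**2 = ((25*(-2*(-5 - 2)))*(-2) - 1208)**2 = ((25*(-2*(-7)))*(-2) - 1208)**2 = ((25*14)*(-2) - 1208)**2 = (350*(-2) - 1208)**2 = (-700 - 1208)**2 = (-1908)**2 = 3640464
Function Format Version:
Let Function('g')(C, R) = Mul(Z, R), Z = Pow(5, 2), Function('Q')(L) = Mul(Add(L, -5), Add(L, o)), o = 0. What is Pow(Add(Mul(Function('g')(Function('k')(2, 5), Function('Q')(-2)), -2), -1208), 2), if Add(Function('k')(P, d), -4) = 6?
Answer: 3640464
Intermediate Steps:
Function('Q')(L) = Mul(L, Add(-5, L)) (Function('Q')(L) = Mul(Add(L, -5), Add(L, 0)) = Mul(Add(-5, L), L) = Mul(L, Add(-5, L)))
Function('k')(P, d) = 10 (Function('k')(P, d) = Add(4, 6) = 10)
Z = 25
Function('g')(C, R) = Mul(25, R)
Pow(Add(Mul(Function('g')(Function('k')(2, 5), Function('Q')(-2)), -2), -1208), 2) = Pow(Add(Mul(Mul(25, Mul(-2, Add(-5, -2))), -2), -1208), 2) = Pow(Add(Mul(Mul(25, Mul(-2, -7)), -2), -1208), 2) = Pow(Add(Mul(Mul(25, 14), -2), -1208), 2) = Pow(Add(Mul(350, -2), -1208), 2) = Pow(Add(-700, -1208), 2) = Pow(-1908, 2) = 3640464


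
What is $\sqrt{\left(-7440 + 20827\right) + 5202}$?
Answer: $\sqrt{18589} \approx 136.34$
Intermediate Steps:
$\sqrt{\left(-7440 + 20827\right) + 5202} = \sqrt{13387 + 5202} = \sqrt{18589}$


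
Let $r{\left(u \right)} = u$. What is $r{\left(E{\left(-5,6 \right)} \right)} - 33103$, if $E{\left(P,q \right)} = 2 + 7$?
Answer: $-33094$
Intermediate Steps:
$E{\left(P,q \right)} = 9$
$r{\left(E{\left(-5,6 \right)} \right)} - 33103 = 9 - 33103 = -33094$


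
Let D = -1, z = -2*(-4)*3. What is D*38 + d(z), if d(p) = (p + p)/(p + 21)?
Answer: -554/15 ≈ -36.933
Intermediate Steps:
z = 24 (z = 8*3 = 24)
d(p) = 2*p/(21 + p) (d(p) = (2*p)/(21 + p) = 2*p/(21 + p))
D*38 + d(z) = -1*38 + 2*24/(21 + 24) = -38 + 2*24/45 = -38 + 2*24*(1/45) = -38 + 16/15 = -554/15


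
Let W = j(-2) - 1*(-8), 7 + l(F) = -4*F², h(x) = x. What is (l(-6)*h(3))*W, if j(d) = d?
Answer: -2718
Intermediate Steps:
l(F) = -7 - 4*F²
W = 6 (W = -2 - 1*(-8) = -2 + 8 = 6)
(l(-6)*h(3))*W = ((-7 - 4*(-6)²)*3)*6 = ((-7 - 4*36)*3)*6 = ((-7 - 144)*3)*6 = -151*3*6 = -453*6 = -2718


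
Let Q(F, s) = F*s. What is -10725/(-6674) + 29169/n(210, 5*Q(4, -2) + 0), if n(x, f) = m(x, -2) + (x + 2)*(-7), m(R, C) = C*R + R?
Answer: -6303777/403777 ≈ -15.612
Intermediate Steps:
m(R, C) = R + C*R
n(x, f) = -14 - 8*x (n(x, f) = x*(1 - 2) + (x + 2)*(-7) = x*(-1) + (2 + x)*(-7) = -x + (-14 - 7*x) = -14 - 8*x)
-10725/(-6674) + 29169/n(210, 5*Q(4, -2) + 0) = -10725/(-6674) + 29169/(-14 - 8*210) = -10725*(-1/6674) + 29169/(-14 - 1680) = 10725/6674 + 29169/(-1694) = 10725/6674 + 29169*(-1/1694) = 10725/6674 - 4167/242 = -6303777/403777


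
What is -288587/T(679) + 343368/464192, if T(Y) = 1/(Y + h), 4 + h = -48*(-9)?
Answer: -18536684058495/58024 ≈ -3.1947e+8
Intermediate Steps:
h = 428 (h = -4 - 48*(-9) = -4 + 432 = 428)
T(Y) = 1/(428 + Y) (T(Y) = 1/(Y + 428) = 1/(428 + Y))
-288587/T(679) + 343368/464192 = -288587/(1/(428 + 679)) + 343368/464192 = -288587/(1/1107) + 343368*(1/464192) = -288587/1/1107 + 42921/58024 = -288587*1107 + 42921/58024 = -319465809 + 42921/58024 = -18536684058495/58024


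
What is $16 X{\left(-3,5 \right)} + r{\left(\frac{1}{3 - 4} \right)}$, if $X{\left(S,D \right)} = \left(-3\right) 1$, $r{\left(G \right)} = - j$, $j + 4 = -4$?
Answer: $-40$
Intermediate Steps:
$j = -8$ ($j = -4 - 4 = -8$)
$r{\left(G \right)} = 8$ ($r{\left(G \right)} = \left(-1\right) \left(-8\right) = 8$)
$X{\left(S,D \right)} = -3$
$16 X{\left(-3,5 \right)} + r{\left(\frac{1}{3 - 4} \right)} = 16 \left(-3\right) + 8 = -48 + 8 = -40$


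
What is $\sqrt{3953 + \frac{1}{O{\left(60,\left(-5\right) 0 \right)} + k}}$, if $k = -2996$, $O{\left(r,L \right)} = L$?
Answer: $\frac{\sqrt{8870547063}}{1498} \approx 62.873$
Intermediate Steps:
$\sqrt{3953 + \frac{1}{O{\left(60,\left(-5\right) 0 \right)} + k}} = \sqrt{3953 + \frac{1}{\left(-5\right) 0 - 2996}} = \sqrt{3953 + \frac{1}{0 - 2996}} = \sqrt{3953 + \frac{1}{-2996}} = \sqrt{3953 - \frac{1}{2996}} = \sqrt{\frac{11843187}{2996}} = \frac{\sqrt{8870547063}}{1498}$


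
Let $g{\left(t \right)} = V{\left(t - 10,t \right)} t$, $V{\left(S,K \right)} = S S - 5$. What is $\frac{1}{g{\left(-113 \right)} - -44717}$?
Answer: $- \frac{1}{1664295} \approx -6.0085 \cdot 10^{-7}$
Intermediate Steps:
$V{\left(S,K \right)} = -5 + S^{2}$ ($V{\left(S,K \right)} = S^{2} - 5 = -5 + S^{2}$)
$g{\left(t \right)} = t \left(-5 + \left(-10 + t\right)^{2}\right)$ ($g{\left(t \right)} = \left(-5 + \left(t - 10\right)^{2}\right) t = \left(-5 + \left(-10 + t\right)^{2}\right) t = t \left(-5 + \left(-10 + t\right)^{2}\right)$)
$\frac{1}{g{\left(-113 \right)} - -44717} = \frac{1}{- 113 \left(-5 + \left(-10 - 113\right)^{2}\right) - -44717} = \frac{1}{- 113 \left(-5 + \left(-123\right)^{2}\right) + 44717} = \frac{1}{- 113 \left(-5 + 15129\right) + 44717} = \frac{1}{\left(-113\right) 15124 + 44717} = \frac{1}{-1709012 + 44717} = \frac{1}{-1664295} = - \frac{1}{1664295}$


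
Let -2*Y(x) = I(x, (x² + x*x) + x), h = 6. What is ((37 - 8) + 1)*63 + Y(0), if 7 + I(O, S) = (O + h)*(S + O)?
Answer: 3787/2 ≈ 1893.5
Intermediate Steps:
I(O, S) = -7 + (6 + O)*(O + S) (I(O, S) = -7 + (O + 6)*(S + O) = -7 + (6 + O)*(O + S))
Y(x) = 7/2 - 6*x - 13*x²/2 - x*(x + 2*x²)/2 (Y(x) = -(-7 + x² + 6*x + 6*((x² + x*x) + x) + x*((x² + x*x) + x))/2 = -(-7 + x² + 6*x + 6*((x² + x²) + x) + x*((x² + x²) + x))/2 = -(-7 + x² + 6*x + 6*(2*x² + x) + x*(2*x² + x))/2 = -(-7 + x² + 6*x + 6*(x + 2*x²) + x*(x + 2*x²))/2 = -(-7 + x² + 6*x + (6*x + 12*x²) + x*(x + 2*x²))/2 = -(-7 + 12*x + 13*x² + x*(x + 2*x²))/2 = 7/2 - 6*x - 13*x²/2 - x*(x + 2*x²)/2)
((37 - 8) + 1)*63 + Y(0) = ((37 - 8) + 1)*63 + (7/2 - 1*0³ - 7*0² - 6*0) = (29 + 1)*63 + (7/2 - 1*0 - 7*0 + 0) = 30*63 + (7/2 + 0 + 0 + 0) = 1890 + 7/2 = 3787/2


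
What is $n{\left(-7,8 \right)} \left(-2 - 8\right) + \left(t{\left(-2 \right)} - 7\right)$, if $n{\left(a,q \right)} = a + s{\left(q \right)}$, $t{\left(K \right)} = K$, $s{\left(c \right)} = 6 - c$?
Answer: $81$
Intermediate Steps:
$n{\left(a,q \right)} = 6 + a - q$ ($n{\left(a,q \right)} = a - \left(-6 + q\right) = 6 + a - q$)
$n{\left(-7,8 \right)} \left(-2 - 8\right) + \left(t{\left(-2 \right)} - 7\right) = \left(6 - 7 - 8\right) \left(-2 - 8\right) - 9 = \left(-9\right) \left(-10\right) - 9 = 90 - 9 = 81$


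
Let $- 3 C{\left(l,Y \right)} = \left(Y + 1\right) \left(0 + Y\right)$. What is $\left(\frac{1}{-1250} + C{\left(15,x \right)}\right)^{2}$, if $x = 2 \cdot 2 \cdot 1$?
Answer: $\frac{625150009}{14062500} \approx 44.455$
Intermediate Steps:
$x = 4$ ($x = 4 \cdot 1 = 4$)
$C{\left(l,Y \right)} = - \frac{Y \left(1 + Y\right)}{3}$ ($C{\left(l,Y \right)} = - \frac{\left(Y + 1\right) \left(0 + Y\right)}{3} = - \frac{\left(1 + Y\right) Y}{3} = - \frac{Y \left(1 + Y\right)}{3}$)
$\left(\frac{1}{-1250} + C{\left(15,x \right)}\right)^{2} = \left(\frac{1}{-1250} - \frac{4 \left(1 + 4\right)}{3}\right)^{2} = \left(- \frac{1}{1250} - \frac{4}{3} \cdot 5\right)^{2} = \left(- \frac{1}{1250} - \frac{20}{3}\right)^{2} = \left(- \frac{25003}{3750}\right)^{2} = \frac{625150009}{14062500}$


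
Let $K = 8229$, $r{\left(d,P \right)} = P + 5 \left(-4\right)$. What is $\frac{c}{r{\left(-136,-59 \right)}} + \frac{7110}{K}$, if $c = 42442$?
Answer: $- \frac{116231176}{216697} \approx -536.38$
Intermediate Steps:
$r{\left(d,P \right)} = -20 + P$ ($r{\left(d,P \right)} = P - 20 = -20 + P$)
$\frac{c}{r{\left(-136,-59 \right)}} + \frac{7110}{K} = \frac{42442}{-20 - 59} + \frac{7110}{8229} = \frac{42442}{-79} + 7110 \cdot \frac{1}{8229} = 42442 \left(- \frac{1}{79}\right) + \frac{2370}{2743} = - \frac{42442}{79} + \frac{2370}{2743} = - \frac{116231176}{216697}$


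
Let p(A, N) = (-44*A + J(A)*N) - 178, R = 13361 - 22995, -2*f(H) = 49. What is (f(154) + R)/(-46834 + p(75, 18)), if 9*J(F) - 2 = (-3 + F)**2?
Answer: 19317/79880 ≈ 0.24183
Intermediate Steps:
f(H) = -49/2 (f(H) = -1/2*49 = -49/2)
R = -9634
J(F) = 2/9 + (-3 + F)**2/9
p(A, N) = -178 - 44*A + N*(2/9 + (-3 + A)**2/9) (p(A, N) = (-44*A + (2/9 + (-3 + A)**2/9)*N) - 178 = (-44*A + N*(2/9 + (-3 + A)**2/9)) - 178 = -178 - 44*A + N*(2/9 + (-3 + A)**2/9))
(f(154) + R)/(-46834 + p(75, 18)) = (-49/2 - 9634)/(-46834 + (-178 - 44*75 + (1/9)*18*(2 + (-3 + 75)**2))) = -19317/(2*(-46834 + (-178 - 3300 + (1/9)*18*(2 + 72**2)))) = -19317/(2*(-46834 + (-178 - 3300 + (1/9)*18*(2 + 5184)))) = -19317/(2*(-46834 + (-178 - 3300 + (1/9)*18*5186))) = -19317/(2*(-46834 + (-178 - 3300 + 10372))) = -19317/(2*(-46834 + 6894)) = -19317/2/(-39940) = -19317/2*(-1/39940) = 19317/79880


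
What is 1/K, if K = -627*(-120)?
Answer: 1/75240 ≈ 1.3291e-5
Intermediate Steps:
K = 75240
1/K = 1/75240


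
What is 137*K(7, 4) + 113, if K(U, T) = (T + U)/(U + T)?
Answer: 250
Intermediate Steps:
K(U, T) = 1 (K(U, T) = (T + U)/(T + U) = 1)
137*K(7, 4) + 113 = 137*1 + 113 = 137 + 113 = 250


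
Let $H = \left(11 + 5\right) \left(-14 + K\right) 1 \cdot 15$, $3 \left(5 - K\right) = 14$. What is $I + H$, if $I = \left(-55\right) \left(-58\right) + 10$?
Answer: $-80$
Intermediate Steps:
$K = \frac{1}{3}$ ($K = 5 - \frac{14}{3} = \frac{1}{3} \approx 0.33333$)
$I = 3200$ ($I = 3190 + 10 = 3200$)
$H = -3280$ ($H = \left(11 + 5\right) \left(-14 + \frac{1}{3}\right) 1 \cdot 15 = 16 \left(- \frac{41}{3}\right) 1 \cdot 15 = \left(- \frac{656}{3}\right) 1 \cdot 15 = \left(- \frac{656}{3}\right) 15 = -3280$)
$I + H = 3200 - 3280 = -80$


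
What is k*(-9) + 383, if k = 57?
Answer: -130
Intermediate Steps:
k*(-9) + 383 = 57*(-9) + 383 = -513 + 383 = -130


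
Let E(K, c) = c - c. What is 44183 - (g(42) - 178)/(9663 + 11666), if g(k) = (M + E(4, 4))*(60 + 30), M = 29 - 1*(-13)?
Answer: 942375605/21329 ≈ 44183.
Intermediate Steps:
E(K, c) = 0
M = 42 (M = 29 + 13 = 42)
g(k) = 3780 (g(k) = (42 + 0)*(60 + 30) = 42*90 = 3780)
44183 - (g(42) - 178)/(9663 + 11666) = 44183 - (3780 - 178)/(9663 + 11666) = 44183 - 3602/21329 = 942375605/21329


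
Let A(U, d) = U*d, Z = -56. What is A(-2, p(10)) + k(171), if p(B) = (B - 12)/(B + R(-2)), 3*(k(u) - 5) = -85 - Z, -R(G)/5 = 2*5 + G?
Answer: -24/5 ≈ -4.8000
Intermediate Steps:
R(G) = -50 - 5*G (R(G) = -5*(2*5 + G) = -5*(10 + G) = -50 - 5*G)
k(u) = -14/3 (k(u) = 5 + (-85 - 1*(-56))/3 = 5 + (-85 + 56)/3 = 5 + (⅓)*(-29) = 5 - 29/3 = -14/3)
p(B) = (-12 + B)/(-40 + B) (p(B) = (B - 12)/(B + (-50 - 5*(-2))) = (-12 + B)/(B + (-50 + 10)) = (-12 + B)/(B - 40) = (-12 + B)/(-40 + B))
A(-2, p(10)) + k(171) = -2*(-12 + 10)/(-40 + 10) - 14/3 = -2*(-2)/(-30) - 14/3 = -(-1)*(-2)/15 - 14/3 = -2*1/15 - 14/3 = -2/15 - 14/3 = -24/5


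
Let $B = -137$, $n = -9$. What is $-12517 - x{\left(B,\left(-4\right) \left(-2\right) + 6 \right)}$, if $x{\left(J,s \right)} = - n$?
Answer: $-12526$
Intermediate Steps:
$x{\left(J,s \right)} = 9$ ($x{\left(J,s \right)} = \left(-1\right) \left(-9\right) = 9$)
$-12517 - x{\left(B,\left(-4\right) \left(-2\right) + 6 \right)} = -12517 - 9 = -12526$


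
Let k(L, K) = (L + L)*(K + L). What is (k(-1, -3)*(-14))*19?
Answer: -2128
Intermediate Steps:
k(L, K) = 2*L*(K + L) (k(L, K) = (2*L)*(K + L) = 2*L*(K + L))
(k(-1, -3)*(-14))*19 = ((2*(-1)*(-3 - 1))*(-14))*19 = ((2*(-1)*(-4))*(-14))*19 = (8*(-14))*19 = -112*19 = -2128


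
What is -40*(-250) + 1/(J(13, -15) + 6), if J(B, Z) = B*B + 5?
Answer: 1800001/180 ≈ 10000.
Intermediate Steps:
J(B, Z) = 5 + B² (J(B, Z) = B² + 5 = 5 + B²)
-40*(-250) + 1/(J(13, -15) + 6) = -40*(-250) + 1/((5 + 13²) + 6) = 10000 + 1/((5 + 169) + 6) = 10000 + 1/(174 + 6) = 10000 + 1/180 = 1800001/180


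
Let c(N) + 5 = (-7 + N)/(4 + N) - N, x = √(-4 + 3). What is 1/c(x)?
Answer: -28/185 + 3*I/370 ≈ -0.15135 + 0.0081081*I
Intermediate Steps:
x = I (x = √(-1) = I ≈ 1.0*I)
c(N) = -5 - N + (-7 + N)/(4 + N) (c(N) = -5 + ((-7 + N)/(4 + N) - N) = -5 + (-N + (-7 + N)/(4 + N)) = -5 - N + (-7 + N)/(4 + N))
1/c(x) = 1/((-27 - I² - 8*I)/(4 + I)) = 1/(((4 - I)/17)*(-27 - 1*(-1) - 8*I)) = 1/(((4 - I)/17)*(-27 + 1 - 8*I)) = 1/(((4 - I)/17)*(-26 - 8*I)) = 1/((-26 - 8*I)*(4 - I)/17) = (-26 + 8*I)*(4 + I)/740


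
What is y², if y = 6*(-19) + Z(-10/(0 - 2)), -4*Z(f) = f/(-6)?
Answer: 7458361/576 ≈ 12949.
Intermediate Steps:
Z(f) = f/24 (Z(f) = -f/(4*(-6)) = -f*(-1)/(4*6) = -(-1)*f/24 = f/24)
y = -2731/24 (y = 6*(-19) + (-10/(0 - 2))/24 = -114 + (-10/((-2*1)))/24 = -114 + (-10/(-2))/24 = -114 + (-10*(-½))/24 = -114 + (1/24)*5 = -114 + 5/24 = -2731/24 ≈ -113.79)
y² = (-2731/24)² = 7458361/576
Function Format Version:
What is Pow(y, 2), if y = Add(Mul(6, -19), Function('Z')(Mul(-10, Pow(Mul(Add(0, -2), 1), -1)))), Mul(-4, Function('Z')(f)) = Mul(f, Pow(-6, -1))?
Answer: Rational(7458361, 576) ≈ 12949.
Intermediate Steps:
Function('Z')(f) = Mul(Rational(1, 24), f) (Function('Z')(f) = Mul(Rational(-1, 4), Mul(f, Pow(-6, -1))) = Mul(Rational(-1, 4), Mul(f, Rational(-1, 6))) = Mul(Rational(-1, 4), Mul(Rational(-1, 6), f)) = Mul(Rational(1, 24), f))
y = Rational(-2731, 24) (y = Add(Mul(6, -19), Mul(Rational(1, 24), Mul(-10, Pow(Mul(Add(0, -2), 1), -1)))) = Add(-114, Mul(Rational(1, 24), Mul(-10, Pow(Mul(-2, 1), -1)))) = Add(-114, Mul(Rational(1, 24), Mul(-10, Pow(-2, -1)))) = Add(-114, Mul(Rational(1, 24), Mul(-10, Rational(-1, 2)))) = Add(-114, Mul(Rational(1, 24), 5)) = Add(-114, Rational(5, 24)) = Rational(-2731, 24) ≈ -113.79)
Pow(y, 2) = Pow(Rational(-2731, 24), 2) = Rational(7458361, 576)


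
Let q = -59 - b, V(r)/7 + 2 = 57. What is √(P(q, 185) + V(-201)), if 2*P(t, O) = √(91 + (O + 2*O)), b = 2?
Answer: √(1540 + 2*√646)/2 ≈ 19.943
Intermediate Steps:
V(r) = 385 (V(r) = -14 + 7*57 = -14 + 399 = 385)
q = -61 (q = -59 - 1*2 = -59 - 2 = -61)
P(t, O) = √(91 + 3*O)/2 (P(t, O) = √(91 + (O + 2*O))/2 = √(91 + 3*O)/2)
√(P(q, 185) + V(-201)) = √(√(91 + 3*185)/2 + 385) = √(√(91 + 555)/2 + 385) = √(√646/2 + 385) = √(385 + √646/2)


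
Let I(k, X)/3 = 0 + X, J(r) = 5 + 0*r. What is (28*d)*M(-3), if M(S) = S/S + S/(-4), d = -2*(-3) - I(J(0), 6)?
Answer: -588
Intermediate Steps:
J(r) = 5 (J(r) = 5 + 0 = 5)
I(k, X) = 3*X (I(k, X) = 3*(0 + X) = 3*X)
d = -12 (d = -2*(-3) - 3*6 = 6 - 1*18 = 6 - 18 = -12)
M(S) = 1 - S/4 (M(S) = 1 + S*(-1/4) = 1 - S/4)
(28*d)*M(-3) = (28*(-12))*(1 - 1/4*(-3)) = -336*(1 + 3/4) = -336*7/4 = -588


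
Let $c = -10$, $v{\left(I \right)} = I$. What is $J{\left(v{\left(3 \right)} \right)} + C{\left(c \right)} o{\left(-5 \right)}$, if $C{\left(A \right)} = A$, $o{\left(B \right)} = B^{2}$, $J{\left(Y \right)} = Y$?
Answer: $-247$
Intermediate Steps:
$J{\left(v{\left(3 \right)} \right)} + C{\left(c \right)} o{\left(-5 \right)} = 3 - 10 \left(-5\right)^{2} = 3 - 250 = -247$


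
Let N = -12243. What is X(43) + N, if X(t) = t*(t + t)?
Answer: -8545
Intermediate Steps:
X(t) = 2*t**2 (X(t) = t*(2*t) = 2*t**2)
X(43) + N = 2*43**2 - 12243 = 2*1849 - 12243 = 3698 - 12243 = -8545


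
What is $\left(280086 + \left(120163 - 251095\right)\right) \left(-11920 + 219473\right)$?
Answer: $30957360162$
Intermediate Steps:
$\left(280086 + \left(120163 - 251095\right)\right) \left(-11920 + 219473\right) = \left(280086 + \left(120163 - 251095\right)\right) 207553 = \left(280086 - 130932\right) 207553 = 149154 \cdot 207553 = 30957360162$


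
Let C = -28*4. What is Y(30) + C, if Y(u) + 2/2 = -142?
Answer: -255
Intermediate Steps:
C = -112
Y(u) = -143 (Y(u) = -1 - 142 = -143)
Y(30) + C = -143 - 112 = -255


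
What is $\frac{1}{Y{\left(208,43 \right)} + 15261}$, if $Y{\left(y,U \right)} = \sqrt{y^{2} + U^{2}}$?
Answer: $\frac{15261}{232853008} - \frac{\sqrt{45113}}{232853008} \approx 6.4627 \cdot 10^{-5}$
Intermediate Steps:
$Y{\left(y,U \right)} = \sqrt{U^{2} + y^{2}}$
$\frac{1}{Y{\left(208,43 \right)} + 15261} = \frac{1}{\sqrt{43^{2} + 208^{2}} + 15261} = \frac{1}{\sqrt{1849 + 43264} + 15261} = \frac{1}{\sqrt{45113} + 15261} = \frac{1}{15261 + \sqrt{45113}}$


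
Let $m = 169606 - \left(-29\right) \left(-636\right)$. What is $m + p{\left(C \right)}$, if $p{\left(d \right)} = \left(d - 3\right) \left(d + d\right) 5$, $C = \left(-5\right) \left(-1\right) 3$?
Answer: $152962$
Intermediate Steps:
$C = 15$ ($C = 5 \cdot 3 = 15$)
$m = 151162$ ($m = 169606 - 18444 = 151162$)
$p{\left(d \right)} = 10 d \left(-3 + d\right)$ ($p{\left(d \right)} = \left(-3 + d\right) 2 d 5 = \left(-3 + d\right) 10 d = 10 d \left(-3 + d\right)$)
$m + p{\left(C \right)} = 151162 + 10 \cdot 15 \left(-3 + 15\right) = 151162 + 10 \cdot 15 \cdot 12 = 151162 + 1800 = 152962$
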